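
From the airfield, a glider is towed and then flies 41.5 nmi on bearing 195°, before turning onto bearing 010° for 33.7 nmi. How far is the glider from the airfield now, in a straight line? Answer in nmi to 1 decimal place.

8.5 nmi

Leg 1 (195°, 41.5 nmi): east 41.5 sin 195° = -10.74, north 41.5 cos 195° = -40.09
Leg 2 (010°, 33.7 nmi): east 33.7 sin 10° = 5.85, north 33.7 cos 10° = 33.19
Net: -4.89 east, -6.90 north. Distance = √((-4.89)² + (-6.90)²) = 8.455 nmi.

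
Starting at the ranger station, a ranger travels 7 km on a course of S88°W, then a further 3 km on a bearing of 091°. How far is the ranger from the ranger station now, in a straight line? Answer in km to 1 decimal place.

4.0 km

Leg 1 (S88°W, 7 km): east 7 sin 268° = -7.00, north 7 cos 268° = -0.24
Leg 2 (091°, 3 km): east 3 sin 91° = 3.00, north 3 cos 91° = -0.05
Net: -4.00 east, -0.30 north. Distance = √((-4.00)² + (-0.30)²) = 4.007 km.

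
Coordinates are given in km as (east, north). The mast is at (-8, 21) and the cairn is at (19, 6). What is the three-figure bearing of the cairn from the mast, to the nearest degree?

119°

Δeast = 19 − -8 = 27.00; Δnorth = 6 − 21 = -15.00.
Bearing = atan2(Δeast, Δnorth) mod 360° = 119.05° ≈ 119°.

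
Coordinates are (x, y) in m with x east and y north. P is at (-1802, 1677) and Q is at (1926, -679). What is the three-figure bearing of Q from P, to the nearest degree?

122°

Δeast = 1926 − -1802 = 3728.00; Δnorth = -679 − 1677 = -2356.00.
Bearing = atan2(Δeast, Δnorth) mod 360° = 122.29° ≈ 122°.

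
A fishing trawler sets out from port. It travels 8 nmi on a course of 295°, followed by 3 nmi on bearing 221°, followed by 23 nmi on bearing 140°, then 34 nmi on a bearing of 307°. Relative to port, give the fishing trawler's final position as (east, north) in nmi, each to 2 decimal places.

(-21.59, 3.96)

Leg 1 (295°, 8 nmi): east 8 sin 295° = -7.25, north 8 cos 295° = 3.38
Leg 2 (221°, 3 nmi): east 3 sin 221° = -1.97, north 3 cos 221° = -2.26
Leg 3 (140°, 23 nmi): east 23 sin 140° = 14.78, north 23 cos 140° = -17.62
Leg 4 (307°, 34 nmi): east 34 sin 307° = -27.15, north 34 cos 307° = 20.46
Summing: -21.59 nmi east, 3.96 nmi north → (-21.59, 3.96).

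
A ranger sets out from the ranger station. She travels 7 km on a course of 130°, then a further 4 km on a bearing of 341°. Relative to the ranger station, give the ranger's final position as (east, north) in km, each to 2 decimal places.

(4.06, -0.72)

Leg 1 (130°, 7 km): east 7 sin 130° = 5.36, north 7 cos 130° = -4.50
Leg 2 (341°, 4 km): east 4 sin 341° = -1.30, north 4 cos 341° = 3.78
Summing: 4.06 km east, -0.72 km north → (4.06, -0.72).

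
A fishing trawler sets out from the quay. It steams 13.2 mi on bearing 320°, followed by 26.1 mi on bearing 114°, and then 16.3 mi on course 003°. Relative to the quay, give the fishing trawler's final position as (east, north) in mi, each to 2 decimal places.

(16.21, 15.77)

Leg 1 (320°, 13.2 mi): east 13.2 sin 320° = -8.48, north 13.2 cos 320° = 10.11
Leg 2 (114°, 26.1 mi): east 26.1 sin 114° = 23.84, north 26.1 cos 114° = -10.62
Leg 3 (003°, 16.3 mi): east 16.3 sin 3° = 0.85, north 16.3 cos 3° = 16.28
Summing: 16.21 mi east, 15.77 mi north → (16.21, 15.77).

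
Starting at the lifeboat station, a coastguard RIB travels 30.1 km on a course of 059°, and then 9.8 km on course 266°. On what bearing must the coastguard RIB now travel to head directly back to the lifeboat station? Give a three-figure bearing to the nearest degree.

227°

Leg 1 (059°, 30.1 km): east 30.1 sin 59° = 25.80, north 30.1 cos 59° = 15.50
Leg 2 (266°, 9.8 km): east 9.8 sin 266° = -9.78, north 9.8 cos 266° = -0.68
Net displacement: 16.02 east, 14.82 north. Direction back to start is (-16.02, -14.82): bearing = atan2(-16.02, -14.82) mod 360° = 227.24° ≈ 227°.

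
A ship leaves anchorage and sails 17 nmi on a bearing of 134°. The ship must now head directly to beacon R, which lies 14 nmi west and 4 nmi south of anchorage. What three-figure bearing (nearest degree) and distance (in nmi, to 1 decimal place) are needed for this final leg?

Leg 1 (134°, 17 nmi): east 17 sin 134° = 12.23, north 17 cos 134° = -11.81
Current position: (12.23, -11.81). Target: (-14, -4). Remaining: Δeast = -26.23, Δnorth = 7.81.
Bearing = atan2(-26.23, 7.81) mod 360° = 286.58°; distance = √((-26.23)² + (7.81)²) = 27.367 nmi.

287°, 27.4 nmi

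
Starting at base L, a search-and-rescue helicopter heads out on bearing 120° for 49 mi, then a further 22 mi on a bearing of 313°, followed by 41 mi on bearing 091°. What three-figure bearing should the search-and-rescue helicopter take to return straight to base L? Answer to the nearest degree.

Leg 1 (120°, 49 mi): east 49 sin 120° = 42.44, north 49 cos 120° = -24.50
Leg 2 (313°, 22 mi): east 22 sin 313° = -16.09, north 22 cos 313° = 15.00
Leg 3 (091°, 41 mi): east 41 sin 91° = 40.99, north 41 cos 91° = -0.72
Net displacement: 67.34 east, -10.21 north. Direction back to start is (-67.34, 10.21): bearing = atan2(-67.34, 10.21) mod 360° = 278.62° ≈ 279°.

279°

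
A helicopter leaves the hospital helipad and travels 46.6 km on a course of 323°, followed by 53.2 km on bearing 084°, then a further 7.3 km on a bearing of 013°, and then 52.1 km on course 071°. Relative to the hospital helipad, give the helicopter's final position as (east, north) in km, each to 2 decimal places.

(75.77, 66.85)

Leg 1 (323°, 46.6 km): east 46.6 sin 323° = -28.04, north 46.6 cos 323° = 37.22
Leg 2 (084°, 53.2 km): east 53.2 sin 84° = 52.91, north 53.2 cos 84° = 5.56
Leg 3 (013°, 7.3 km): east 7.3 sin 13° = 1.64, north 7.3 cos 13° = 7.11
Leg 4 (071°, 52.1 km): east 52.1 sin 71° = 49.26, north 52.1 cos 71° = 16.96
Summing: 75.77 km east, 66.85 km north → (75.77, 66.85).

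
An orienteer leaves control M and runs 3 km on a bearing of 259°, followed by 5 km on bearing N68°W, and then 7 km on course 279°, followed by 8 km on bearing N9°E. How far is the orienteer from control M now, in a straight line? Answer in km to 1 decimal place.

16.8 km

Leg 1 (259°, 3 km): east 3 sin 259° = -2.94, north 3 cos 259° = -0.57
Leg 2 (N68°W, 5 km): east 5 sin 292° = -4.64, north 5 cos 292° = 1.87
Leg 3 (279°, 7 km): east 7 sin 279° = -6.91, north 7 cos 279° = 1.10
Leg 4 (N9°E, 8 km): east 8 sin 9° = 1.25, north 8 cos 9° = 7.90
Net: -13.24 east, 10.30 north. Distance = √((-13.24)² + (10.30)²) = 16.775 km.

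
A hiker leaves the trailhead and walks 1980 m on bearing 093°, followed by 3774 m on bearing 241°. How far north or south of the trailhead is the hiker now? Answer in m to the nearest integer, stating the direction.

Leg 1 (093°, 1980 m): east 1980 sin 93° = 1977.29, north 1980 cos 93° = -103.63
Leg 2 (241°, 3774 m): east 3774 sin 241° = -3300.81, north 3774 cos 241° = -1829.67
Net north component: -1933.30 m.

1933 m south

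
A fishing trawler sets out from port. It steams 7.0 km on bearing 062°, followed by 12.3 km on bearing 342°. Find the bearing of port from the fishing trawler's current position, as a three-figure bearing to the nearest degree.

189°

Leg 1 (062°, 7.0 km): east 7.0 sin 62° = 6.18, north 7.0 cos 62° = 3.29
Leg 2 (342°, 12.3 km): east 12.3 sin 342° = -3.80, north 12.3 cos 342° = 11.70
Net displacement: 2.38 east, 14.98 north. Direction back to start is (-2.38, -14.98): bearing = atan2(-2.38, -14.98) mod 360° = 189.02° ≈ 189°.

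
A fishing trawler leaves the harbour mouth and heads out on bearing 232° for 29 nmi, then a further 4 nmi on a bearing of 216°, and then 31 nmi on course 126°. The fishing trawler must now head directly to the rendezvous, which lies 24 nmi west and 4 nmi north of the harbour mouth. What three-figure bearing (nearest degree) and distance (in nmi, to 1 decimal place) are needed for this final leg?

Leg 1 (232°, 29 nmi): east 29 sin 232° = -22.85, north 29 cos 232° = -17.85
Leg 2 (216°, 4 nmi): east 4 sin 216° = -2.35, north 4 cos 216° = -3.24
Leg 3 (126°, 31 nmi): east 31 sin 126° = 25.08, north 31 cos 126° = -18.22
Current position: (-0.12, -39.31). Target: (-24, 4). Remaining: Δeast = -23.88, Δnorth = 43.31.
Bearing = atan2(-23.88, 43.31) mod 360° = 331.13°; distance = √((-23.88)² + (43.31)²) = 49.457 nmi.

331°, 49.5 nmi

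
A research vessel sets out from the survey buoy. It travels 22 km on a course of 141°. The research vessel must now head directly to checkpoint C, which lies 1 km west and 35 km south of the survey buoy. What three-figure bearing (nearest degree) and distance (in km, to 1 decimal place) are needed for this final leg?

Leg 1 (141°, 22 km): east 22 sin 141° = 13.85, north 22 cos 141° = -17.10
Current position: (13.85, -17.10). Target: (-1, -35). Remaining: Δeast = -14.85, Δnorth = -17.90.
Bearing = atan2(-14.85, -17.90) mod 360° = 219.67°; distance = √((-14.85)² + (-17.90)²) = 23.257 km.

220°, 23.3 km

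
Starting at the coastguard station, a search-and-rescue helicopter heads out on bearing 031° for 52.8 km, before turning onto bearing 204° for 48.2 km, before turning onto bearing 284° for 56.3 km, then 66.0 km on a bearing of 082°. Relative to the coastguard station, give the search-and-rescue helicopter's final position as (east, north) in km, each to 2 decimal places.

Leg 1 (031°, 52.8 km): east 52.8 sin 31° = 27.19, north 52.8 cos 31° = 45.26
Leg 2 (204°, 48.2 km): east 48.2 sin 204° = -19.60, north 48.2 cos 204° = -44.03
Leg 3 (284°, 56.3 km): east 56.3 sin 284° = -54.63, north 56.3 cos 284° = 13.62
Leg 4 (082°, 66.0 km): east 66.0 sin 82° = 65.36, north 66.0 cos 82° = 9.19
Summing: 18.32 km east, 24.03 km north → (18.32, 24.03).

(18.32, 24.03)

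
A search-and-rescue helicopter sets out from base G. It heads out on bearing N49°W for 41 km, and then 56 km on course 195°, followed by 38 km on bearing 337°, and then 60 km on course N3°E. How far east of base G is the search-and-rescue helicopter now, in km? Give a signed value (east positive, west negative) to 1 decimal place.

-57.1 km

Leg 1 (N49°W, 41 km): east 41 sin 311° = -30.94, north 41 cos 311° = 26.90
Leg 2 (195°, 56 km): east 56 sin 195° = -14.49, north 56 cos 195° = -54.09
Leg 3 (337°, 38 km): east 38 sin 337° = -14.85, north 38 cos 337° = 34.98
Leg 4 (N3°E, 60 km): east 60 sin 3° = 3.14, north 60 cos 3° = 59.92
Net east component: -57.14 km.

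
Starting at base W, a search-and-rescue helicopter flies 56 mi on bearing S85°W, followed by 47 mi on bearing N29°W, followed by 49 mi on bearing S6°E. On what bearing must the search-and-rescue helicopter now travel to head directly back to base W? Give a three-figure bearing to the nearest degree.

Leg 1 (S85°W, 56 mi): east 56 sin 265° = -55.79, north 56 cos 265° = -4.88
Leg 2 (N29°W, 47 mi): east 47 sin 331° = -22.79, north 47 cos 331° = 41.11
Leg 3 (S6°E, 49 mi): east 49 sin 174° = 5.12, north 49 cos 174° = -48.73
Net displacement: -73.45 east, -12.51 north. Direction back to start is (73.45, 12.51): bearing = atan2(73.45, 12.51) mod 360° = 80.34° ≈ 080°.

080°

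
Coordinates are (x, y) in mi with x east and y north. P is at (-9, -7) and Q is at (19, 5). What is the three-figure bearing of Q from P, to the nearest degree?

067°

Δeast = 19 − -9 = 28.00; Δnorth = 5 − -7 = 12.00.
Bearing = atan2(Δeast, Δnorth) mod 360° = 66.80° ≈ 067°.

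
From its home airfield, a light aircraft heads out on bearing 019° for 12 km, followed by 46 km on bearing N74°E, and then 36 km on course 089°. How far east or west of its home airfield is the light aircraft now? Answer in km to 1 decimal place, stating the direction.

Leg 1 (019°, 12 km): east 12 sin 19° = 3.91, north 12 cos 19° = 11.35
Leg 2 (N74°E, 46 km): east 46 sin 74° = 44.22, north 46 cos 74° = 12.68
Leg 3 (089°, 36 km): east 36 sin 89° = 35.99, north 36 cos 89° = 0.63
Net east component: 84.12 km.

84.1 km east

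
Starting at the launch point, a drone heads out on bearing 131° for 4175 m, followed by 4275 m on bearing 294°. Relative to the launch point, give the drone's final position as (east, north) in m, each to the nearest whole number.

(-754, -1000)

Leg 1 (131°, 4175 m): east 4175 sin 131° = 3150.91, north 4175 cos 131° = -2739.05
Leg 2 (294°, 4275 m): east 4275 sin 294° = -3905.41, north 4275 cos 294° = 1738.80
Summing: -754.49 m east, -1000.25 m north → (-754, -1000).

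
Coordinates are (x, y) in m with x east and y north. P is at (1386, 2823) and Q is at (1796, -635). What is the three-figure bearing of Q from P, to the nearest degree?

Δeast = 1796 − 1386 = 410.00; Δnorth = -635 − 2823 = -3458.00.
Bearing = atan2(Δeast, Δnorth) mod 360° = 173.24° ≈ 173°.

173°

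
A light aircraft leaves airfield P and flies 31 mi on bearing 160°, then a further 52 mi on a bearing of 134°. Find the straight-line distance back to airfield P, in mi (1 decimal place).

Leg 1 (160°, 31 mi): east 31 sin 160° = 10.60, north 31 cos 160° = -29.13
Leg 2 (134°, 52 mi): east 52 sin 134° = 37.41, north 52 cos 134° = -36.12
Net: 48.01 east, -65.25 north. Distance = √((48.01)² + (-65.25)²) = 81.011 mi.

81.0 mi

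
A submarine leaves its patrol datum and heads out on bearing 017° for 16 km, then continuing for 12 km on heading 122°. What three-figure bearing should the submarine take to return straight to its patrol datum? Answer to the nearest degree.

Leg 1 (017°, 16 km): east 16 sin 17° = 4.68, north 16 cos 17° = 15.30
Leg 2 (122°, 12 km): east 12 sin 122° = 10.18, north 12 cos 122° = -6.36
Net displacement: 14.85 east, 8.94 north. Direction back to start is (-14.85, -8.94): bearing = atan2(-14.85, -8.94) mod 360° = 238.95° ≈ 239°.

239°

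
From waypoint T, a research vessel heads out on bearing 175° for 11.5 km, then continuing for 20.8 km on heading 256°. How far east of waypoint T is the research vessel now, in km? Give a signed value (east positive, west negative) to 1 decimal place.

Leg 1 (175°, 11.5 km): east 11.5 sin 175° = 1.00, north 11.5 cos 175° = -11.46
Leg 2 (256°, 20.8 km): east 20.8 sin 256° = -20.18, north 20.8 cos 256° = -5.03
Net east component: -19.18 km.

-19.2 km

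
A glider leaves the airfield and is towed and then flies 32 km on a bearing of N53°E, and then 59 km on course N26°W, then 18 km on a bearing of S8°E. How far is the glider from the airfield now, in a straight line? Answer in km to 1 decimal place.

54.5 km

Leg 1 (N53°E, 32 km): east 32 sin 53° = 25.56, north 32 cos 53° = 19.26
Leg 2 (N26°W, 59 km): east 59 sin 334° = -25.86, north 59 cos 334° = 53.03
Leg 3 (S8°E, 18 km): east 18 sin 172° = 2.51, north 18 cos 172° = -17.82
Net: 2.20 east, 54.46 north. Distance = √((2.20)² + (54.46)²) = 54.506 km.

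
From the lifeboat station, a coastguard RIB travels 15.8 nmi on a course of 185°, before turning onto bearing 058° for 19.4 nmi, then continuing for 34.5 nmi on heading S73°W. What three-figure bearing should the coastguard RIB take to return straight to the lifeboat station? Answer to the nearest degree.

049°

Leg 1 (185°, 15.8 nmi): east 15.8 sin 185° = -1.38, north 15.8 cos 185° = -15.74
Leg 2 (058°, 19.4 nmi): east 19.4 sin 58° = 16.45, north 19.4 cos 58° = 10.28
Leg 3 (S73°W, 34.5 nmi): east 34.5 sin 253° = -32.99, north 34.5 cos 253° = -10.09
Net displacement: -17.92 east, -15.55 north. Direction back to start is (17.92, 15.55): bearing = atan2(17.92, 15.55) mod 360° = 49.05° ≈ 049°.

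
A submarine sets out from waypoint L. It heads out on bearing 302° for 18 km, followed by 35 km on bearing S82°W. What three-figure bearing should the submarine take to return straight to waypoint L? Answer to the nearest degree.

095°

Leg 1 (302°, 18 km): east 18 sin 302° = -15.26, north 18 cos 302° = 9.54
Leg 2 (S82°W, 35 km): east 35 sin 262° = -34.66, north 35 cos 262° = -4.87
Net displacement: -49.92 east, 4.67 north. Direction back to start is (49.92, -4.67): bearing = atan2(49.92, -4.67) mod 360° = 95.34° ≈ 095°.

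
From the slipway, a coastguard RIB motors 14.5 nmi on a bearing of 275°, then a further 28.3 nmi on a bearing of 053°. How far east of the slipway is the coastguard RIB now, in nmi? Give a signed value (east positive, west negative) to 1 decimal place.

8.2 nmi

Leg 1 (275°, 14.5 nmi): east 14.5 sin 275° = -14.44, north 14.5 cos 275° = 1.26
Leg 2 (053°, 28.3 nmi): east 28.3 sin 53° = 22.60, north 28.3 cos 53° = 17.03
Net east component: 8.16 nmi.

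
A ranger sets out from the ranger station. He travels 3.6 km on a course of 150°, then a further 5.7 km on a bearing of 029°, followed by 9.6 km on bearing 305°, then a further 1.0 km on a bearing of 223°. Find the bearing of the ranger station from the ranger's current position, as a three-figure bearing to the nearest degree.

149°

Leg 1 (150°, 3.6 km): east 3.6 sin 150° = 1.80, north 3.6 cos 150° = -3.12
Leg 2 (029°, 5.7 km): east 5.7 sin 29° = 2.76, north 5.7 cos 29° = 4.99
Leg 3 (305°, 9.6 km): east 9.6 sin 305° = -7.86, north 9.6 cos 305° = 5.51
Leg 4 (223°, 1.0 km): east 1.0 sin 223° = -0.68, north 1.0 cos 223° = -0.73
Net displacement: -3.98 east, 6.64 north. Direction back to start is (3.98, -6.64): bearing = atan2(3.98, -6.64) mod 360° = 149.06° ≈ 149°.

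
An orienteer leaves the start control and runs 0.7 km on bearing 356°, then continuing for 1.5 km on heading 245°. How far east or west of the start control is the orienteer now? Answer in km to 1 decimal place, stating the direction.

Leg 1 (356°, 0.7 km): east 0.7 sin 356° = -0.05, north 0.7 cos 356° = 0.70
Leg 2 (245°, 1.5 km): east 1.5 sin 245° = -1.36, north 1.5 cos 245° = -0.63
Net east component: -1.41 km.

1.4 km west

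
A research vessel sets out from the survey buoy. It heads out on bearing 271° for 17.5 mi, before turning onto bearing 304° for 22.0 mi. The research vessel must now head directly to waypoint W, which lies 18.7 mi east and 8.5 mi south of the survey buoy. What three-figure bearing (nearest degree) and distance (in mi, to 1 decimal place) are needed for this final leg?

Leg 1 (271°, 17.5 mi): east 17.5 sin 271° = -17.50, north 17.5 cos 271° = 0.31
Leg 2 (304°, 22.0 mi): east 22.0 sin 304° = -18.24, north 22.0 cos 304° = 12.30
Current position: (-35.74, 12.61). Target: (18.7, -8.5). Remaining: Δeast = 54.44, Δnorth = -21.11.
Bearing = atan2(54.44, -21.11) mod 360° = 111.19°; distance = √((54.44)² + (-21.11)²) = 58.385 mi.

111°, 58.4 mi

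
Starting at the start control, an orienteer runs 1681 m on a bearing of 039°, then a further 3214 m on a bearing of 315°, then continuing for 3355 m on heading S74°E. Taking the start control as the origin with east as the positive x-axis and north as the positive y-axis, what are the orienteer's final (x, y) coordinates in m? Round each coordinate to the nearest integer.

Leg 1 (039°, 1681 m): east 1681 sin 39° = 1057.89, north 1681 cos 39° = 1306.38
Leg 2 (315°, 3214 m): east 3214 sin 315° = -2272.64, north 3214 cos 315° = 2272.64
Leg 3 (S74°E, 3355 m): east 3355 sin 106° = 3225.03, north 3355 cos 106° = -924.76
Summing: 2010.28 m east, 2654.26 m north → (2010, 2654).

(2010, 2654)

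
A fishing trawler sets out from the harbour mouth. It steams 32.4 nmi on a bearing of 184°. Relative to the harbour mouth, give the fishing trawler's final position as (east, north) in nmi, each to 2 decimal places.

(-2.26, -32.32)

Leg 1 (184°, 32.4 nmi): east 32.4 sin 184° = -2.26, north 32.4 cos 184° = -32.32
Summing: -2.26 nmi east, -32.32 nmi north → (-2.26, -32.32).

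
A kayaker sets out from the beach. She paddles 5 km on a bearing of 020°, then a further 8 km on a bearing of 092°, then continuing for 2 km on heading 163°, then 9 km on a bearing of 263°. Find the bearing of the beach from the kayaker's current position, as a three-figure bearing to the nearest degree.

224°

Leg 1 (020°, 5 km): east 5 sin 20° = 1.71, north 5 cos 20° = 4.70
Leg 2 (092°, 8 km): east 8 sin 92° = 8.00, north 8 cos 92° = -0.28
Leg 3 (163°, 2 km): east 2 sin 163° = 0.58, north 2 cos 163° = -1.91
Leg 4 (263°, 9 km): east 9 sin 263° = -8.93, north 9 cos 263° = -1.10
Net displacement: 1.36 east, 1.41 north. Direction back to start is (-1.36, -1.41): bearing = atan2(-1.36, -1.41) mod 360° = 223.91° ≈ 224°.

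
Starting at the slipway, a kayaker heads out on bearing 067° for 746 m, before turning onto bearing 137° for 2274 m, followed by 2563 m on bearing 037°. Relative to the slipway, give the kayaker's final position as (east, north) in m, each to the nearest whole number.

(3780, 675)

Leg 1 (067°, 746 m): east 746 sin 67° = 686.70, north 746 cos 67° = 291.49
Leg 2 (137°, 2274 m): east 2274 sin 137° = 1550.86, north 2274 cos 137° = -1663.10
Leg 3 (037°, 2563 m): east 2563 sin 37° = 1542.45, north 2563 cos 37° = 2046.90
Summing: 3780.01 m east, 675.29 m north → (3780, 675).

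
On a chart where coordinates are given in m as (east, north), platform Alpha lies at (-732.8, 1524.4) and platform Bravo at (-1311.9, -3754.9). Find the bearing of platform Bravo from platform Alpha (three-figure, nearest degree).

186°

Δeast = -1311.9 − -732.8 = -579.10; Δnorth = -3754.9 − 1524.4 = -5279.30.
Bearing = atan2(Δeast, Δnorth) mod 360° = 186.26° ≈ 186°.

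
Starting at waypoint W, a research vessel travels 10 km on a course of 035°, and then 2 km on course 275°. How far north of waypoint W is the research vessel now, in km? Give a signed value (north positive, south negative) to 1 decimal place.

8.4 km

Leg 1 (035°, 10 km): east 10 sin 35° = 5.74, north 10 cos 35° = 8.19
Leg 2 (275°, 2 km): east 2 sin 275° = -1.99, north 2 cos 275° = 0.17
Net north component: 8.37 km.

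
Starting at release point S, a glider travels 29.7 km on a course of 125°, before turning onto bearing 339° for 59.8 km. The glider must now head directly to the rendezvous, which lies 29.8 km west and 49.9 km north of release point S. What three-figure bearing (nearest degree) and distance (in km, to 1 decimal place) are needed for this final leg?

Leg 1 (125°, 29.7 km): east 29.7 sin 125° = 24.33, north 29.7 cos 125° = -17.04
Leg 2 (339°, 59.8 km): east 59.8 sin 339° = -21.43, north 59.8 cos 339° = 55.83
Current position: (2.90, 38.79). Target: (-29.8, 49.9). Remaining: Δeast = -32.70, Δnorth = 11.11.
Bearing = atan2(-32.70, 11.11) mod 360° = 288.76°; distance = √((-32.70)² + (11.11)²) = 34.533 km.

289°, 34.5 km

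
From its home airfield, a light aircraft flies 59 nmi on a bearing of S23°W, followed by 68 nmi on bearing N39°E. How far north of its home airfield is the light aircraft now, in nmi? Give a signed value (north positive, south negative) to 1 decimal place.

Leg 1 (S23°W, 59 nmi): east 59 sin 203° = -23.05, north 59 cos 203° = -54.31
Leg 2 (N39°E, 68 nmi): east 68 sin 39° = 42.79, north 68 cos 39° = 52.85
Net north component: -1.46 nmi.

-1.5 nmi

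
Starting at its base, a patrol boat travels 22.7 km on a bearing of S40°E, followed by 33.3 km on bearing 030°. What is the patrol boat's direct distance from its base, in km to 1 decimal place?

33.3 km

Leg 1 (S40°E, 22.7 km): east 22.7 sin 140° = 14.59, north 22.7 cos 140° = -17.39
Leg 2 (030°, 33.3 km): east 33.3 sin 30° = 16.65, north 33.3 cos 30° = 28.84
Net: 31.24 east, 11.45 north. Distance = √((31.24)² + (11.45)²) = 33.273 km.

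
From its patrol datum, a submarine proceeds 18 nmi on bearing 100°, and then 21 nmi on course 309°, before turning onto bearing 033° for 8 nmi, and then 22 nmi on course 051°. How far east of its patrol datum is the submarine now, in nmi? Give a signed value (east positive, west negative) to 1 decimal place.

Leg 1 (100°, 18 nmi): east 18 sin 100° = 17.73, north 18 cos 100° = -3.13
Leg 2 (309°, 21 nmi): east 21 sin 309° = -16.32, north 21 cos 309° = 13.22
Leg 3 (033°, 8 nmi): east 8 sin 33° = 4.36, north 8 cos 33° = 6.71
Leg 4 (051°, 22 nmi): east 22 sin 51° = 17.10, north 22 cos 51° = 13.85
Net east component: 22.86 nmi.

22.9 nmi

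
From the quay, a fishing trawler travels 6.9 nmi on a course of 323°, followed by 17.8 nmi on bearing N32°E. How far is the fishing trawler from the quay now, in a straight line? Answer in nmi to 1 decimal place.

Leg 1 (323°, 6.9 nmi): east 6.9 sin 323° = -4.15, north 6.9 cos 323° = 5.51
Leg 2 (N32°E, 17.8 nmi): east 17.8 sin 32° = 9.43, north 17.8 cos 32° = 15.10
Net: 5.28 east, 20.61 north. Distance = √((5.28)² + (20.61)²) = 21.272 nmi.

21.3 nmi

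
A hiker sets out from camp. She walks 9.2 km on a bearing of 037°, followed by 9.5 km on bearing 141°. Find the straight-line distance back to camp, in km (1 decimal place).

11.5 km

Leg 1 (037°, 9.2 km): east 9.2 sin 37° = 5.54, north 9.2 cos 37° = 7.35
Leg 2 (141°, 9.5 km): east 9.5 sin 141° = 5.98, north 9.5 cos 141° = -7.38
Net: 11.52 east, -0.04 north. Distance = √((11.52)² + (-0.04)²) = 11.515 km.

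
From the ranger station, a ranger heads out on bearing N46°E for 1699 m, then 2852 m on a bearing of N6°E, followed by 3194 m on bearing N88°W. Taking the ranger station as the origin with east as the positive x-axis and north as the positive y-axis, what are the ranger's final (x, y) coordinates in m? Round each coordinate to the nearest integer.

(-1672, 4128)

Leg 1 (N46°E, 1699 m): east 1699 sin 46° = 1222.16, north 1699 cos 46° = 1180.22
Leg 2 (N6°E, 2852 m): east 2852 sin 6° = 298.12, north 2852 cos 6° = 2836.38
Leg 3 (N88°W, 3194 m): east 3194 sin 272° = -3192.05, north 3194 cos 272° = 111.47
Summing: -1671.78 m east, 4128.07 m north → (-1672, 4128).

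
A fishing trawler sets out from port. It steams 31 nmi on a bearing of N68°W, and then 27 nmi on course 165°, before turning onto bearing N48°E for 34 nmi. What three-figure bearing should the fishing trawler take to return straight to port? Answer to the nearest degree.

203°

Leg 1 (N68°W, 31 nmi): east 31 sin 292° = -28.74, north 31 cos 292° = 11.61
Leg 2 (165°, 27 nmi): east 27 sin 165° = 6.99, north 27 cos 165° = -26.08
Leg 3 (N48°E, 34 nmi): east 34 sin 48° = 25.27, north 34 cos 48° = 22.75
Net displacement: 3.51 east, 8.28 north. Direction back to start is (-3.51, -8.28): bearing = atan2(-3.51, -8.28) mod 360° = 202.98° ≈ 203°.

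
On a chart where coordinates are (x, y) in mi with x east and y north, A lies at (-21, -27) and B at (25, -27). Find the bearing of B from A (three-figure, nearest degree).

090°

Δeast = 25 − -21 = 46.00; Δnorth = -27 − -27 = 0.00.
Bearing = atan2(Δeast, Δnorth) mod 360° = 90.00° ≈ 090°.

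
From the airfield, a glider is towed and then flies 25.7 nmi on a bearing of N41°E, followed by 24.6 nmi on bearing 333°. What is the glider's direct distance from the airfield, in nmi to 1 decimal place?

41.7 nmi

Leg 1 (N41°E, 25.7 nmi): east 25.7 sin 41° = 16.86, north 25.7 cos 41° = 19.40
Leg 2 (333°, 24.6 nmi): east 24.6 sin 333° = -11.17, north 24.6 cos 333° = 21.92
Net: 5.69 east, 41.31 north. Distance = √((5.69)² + (41.31)²) = 41.705 nmi.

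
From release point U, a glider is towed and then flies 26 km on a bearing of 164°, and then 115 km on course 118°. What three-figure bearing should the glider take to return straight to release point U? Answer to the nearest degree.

Leg 1 (164°, 26 km): east 26 sin 164° = 7.17, north 26 cos 164° = -24.99
Leg 2 (118°, 115 km): east 115 sin 118° = 101.54, north 115 cos 118° = -53.99
Net displacement: 108.71 east, -78.98 north. Direction back to start is (-108.71, 78.98): bearing = atan2(-108.71, 78.98) mod 360° = 306.00° ≈ 306°.

306°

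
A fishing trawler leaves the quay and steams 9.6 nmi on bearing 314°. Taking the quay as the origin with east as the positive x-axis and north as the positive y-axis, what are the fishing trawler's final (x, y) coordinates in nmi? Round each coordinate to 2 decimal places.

(-6.91, 6.67)

Leg 1 (314°, 9.6 nmi): east 9.6 sin 314° = -6.91, north 9.6 cos 314° = 6.67
Summing: -6.91 nmi east, 6.67 nmi north → (-6.91, 6.67).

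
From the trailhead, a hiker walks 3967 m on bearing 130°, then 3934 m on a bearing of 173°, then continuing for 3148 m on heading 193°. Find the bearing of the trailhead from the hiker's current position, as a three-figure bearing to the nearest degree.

344°

Leg 1 (130°, 3967 m): east 3967 sin 130° = 3038.90, north 3967 cos 130° = -2549.94
Leg 2 (173°, 3934 m): east 3934 sin 173° = 479.43, north 3934 cos 173° = -3904.68
Leg 3 (193°, 3148 m): east 3148 sin 193° = -708.15, north 3148 cos 193° = -3067.32
Net displacement: 2810.19 east, -9521.93 north. Direction back to start is (-2810.19, 9521.93): bearing = atan2(-2810.19, 9521.93) mod 360° = 343.56° ≈ 344°.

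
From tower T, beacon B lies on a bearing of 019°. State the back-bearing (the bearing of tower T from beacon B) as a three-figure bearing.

199°

Back-bearing = 019° + 180° = 199°.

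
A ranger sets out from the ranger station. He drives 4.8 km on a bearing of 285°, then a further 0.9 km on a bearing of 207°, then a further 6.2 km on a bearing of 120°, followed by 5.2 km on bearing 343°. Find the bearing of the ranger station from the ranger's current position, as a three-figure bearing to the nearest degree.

153°

Leg 1 (285°, 4.8 km): east 4.8 sin 285° = -4.64, north 4.8 cos 285° = 1.24
Leg 2 (207°, 0.9 km): east 0.9 sin 207° = -0.41, north 0.9 cos 207° = -0.80
Leg 3 (120°, 6.2 km): east 6.2 sin 120° = 5.37, north 6.2 cos 120° = -3.10
Leg 4 (343°, 5.2 km): east 5.2 sin 343° = -1.52, north 5.2 cos 343° = 4.97
Net displacement: -1.20 east, 2.31 north. Direction back to start is (1.20, -2.31): bearing = atan2(1.20, -2.31) mod 360° = 152.66° ≈ 153°.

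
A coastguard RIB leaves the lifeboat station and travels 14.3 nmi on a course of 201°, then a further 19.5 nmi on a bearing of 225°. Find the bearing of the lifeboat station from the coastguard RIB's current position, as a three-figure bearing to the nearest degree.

Leg 1 (201°, 14.3 nmi): east 14.3 sin 201° = -5.12, north 14.3 cos 201° = -13.35
Leg 2 (225°, 19.5 nmi): east 19.5 sin 225° = -13.79, north 19.5 cos 225° = -13.79
Net displacement: -18.91 east, -27.14 north. Direction back to start is (18.91, 27.14): bearing = atan2(18.91, 27.14) mod 360° = 34.87° ≈ 035°.

035°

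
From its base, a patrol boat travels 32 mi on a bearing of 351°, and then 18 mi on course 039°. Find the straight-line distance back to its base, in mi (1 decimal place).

46.0 mi

Leg 1 (351°, 32 mi): east 32 sin 351° = -5.01, north 32 cos 351° = 31.61
Leg 2 (039°, 18 mi): east 18 sin 39° = 11.33, north 18 cos 39° = 13.99
Net: 6.32 east, 45.59 north. Distance = √((6.32)² + (45.59)²) = 46.031 mi.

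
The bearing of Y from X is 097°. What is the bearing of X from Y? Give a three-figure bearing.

Back-bearing = 097° + 180° = 277°.

277°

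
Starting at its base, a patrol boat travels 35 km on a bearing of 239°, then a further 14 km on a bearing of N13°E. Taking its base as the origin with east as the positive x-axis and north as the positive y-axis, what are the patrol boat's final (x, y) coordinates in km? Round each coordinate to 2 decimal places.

Leg 1 (239°, 35 km): east 35 sin 239° = -30.00, north 35 cos 239° = -18.03
Leg 2 (N13°E, 14 km): east 14 sin 13° = 3.15, north 14 cos 13° = 13.64
Summing: -26.85 km east, -4.39 km north → (-26.85, -4.39).

(-26.85, -4.39)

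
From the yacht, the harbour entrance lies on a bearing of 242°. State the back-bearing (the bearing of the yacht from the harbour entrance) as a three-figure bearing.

Back-bearing = 242° − 180° = 062°.

062°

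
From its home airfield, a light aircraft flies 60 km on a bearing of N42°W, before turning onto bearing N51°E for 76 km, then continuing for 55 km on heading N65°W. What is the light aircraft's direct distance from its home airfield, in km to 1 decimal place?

Leg 1 (N42°W, 60 km): east 60 sin 318° = -40.15, north 60 cos 318° = 44.59
Leg 2 (N51°E, 76 km): east 76 sin 51° = 59.06, north 76 cos 51° = 47.83
Leg 3 (N65°W, 55 km): east 55 sin 295° = -49.85, north 55 cos 295° = 23.24
Net: -30.93 east, 115.66 north. Distance = √((-30.93)² + (115.66)²) = 119.726 km.

119.7 km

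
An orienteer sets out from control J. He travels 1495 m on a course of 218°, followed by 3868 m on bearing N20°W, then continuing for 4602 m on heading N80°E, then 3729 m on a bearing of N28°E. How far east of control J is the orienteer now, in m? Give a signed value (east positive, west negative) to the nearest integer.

Leg 1 (218°, 1495 m): east 1495 sin 218° = -920.41, north 1495 cos 218° = -1178.08
Leg 2 (N20°W, 3868 m): east 3868 sin 340° = -1322.93, north 3868 cos 340° = 3634.73
Leg 3 (N80°E, 4602 m): east 4602 sin 80° = 4532.09, north 4602 cos 80° = 799.13
Leg 4 (N28°E, 3729 m): east 3729 sin 28° = 1750.66, north 3729 cos 28° = 3292.51
Net east component: 4039.40 m.

4039 m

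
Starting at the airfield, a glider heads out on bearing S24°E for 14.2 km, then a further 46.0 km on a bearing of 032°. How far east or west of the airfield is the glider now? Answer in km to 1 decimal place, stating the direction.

30.2 km east

Leg 1 (S24°E, 14.2 km): east 14.2 sin 156° = 5.78, north 14.2 cos 156° = -12.97
Leg 2 (032°, 46.0 km): east 46.0 sin 32° = 24.38, north 46.0 cos 32° = 39.01
Net east component: 30.15 km.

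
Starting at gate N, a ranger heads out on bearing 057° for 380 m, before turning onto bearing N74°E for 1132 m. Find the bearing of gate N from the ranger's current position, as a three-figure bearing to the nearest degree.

Leg 1 (057°, 380 m): east 380 sin 57° = 318.69, north 380 cos 57° = 206.96
Leg 2 (N74°E, 1132 m): east 1132 sin 74° = 1088.15, north 1132 cos 74° = 312.02
Net displacement: 1406.84 east, 518.98 north. Direction back to start is (-1406.84, -518.98): bearing = atan2(-1406.84, -518.98) mod 360° = 249.75° ≈ 250°.

250°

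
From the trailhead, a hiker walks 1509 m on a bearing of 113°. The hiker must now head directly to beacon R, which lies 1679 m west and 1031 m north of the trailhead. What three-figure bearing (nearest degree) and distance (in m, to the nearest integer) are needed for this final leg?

298°, 3470 m

Leg 1 (113°, 1509 m): east 1509 sin 113° = 1389.04, north 1509 cos 113° = -589.61
Current position: (1389.04, -589.61). Target: (-1679, 1031). Remaining: Δeast = -3068.04, Δnorth = 1620.61.
Bearing = atan2(-3068.04, 1620.61) mod 360° = 297.84°; distance = √((-3068.04)² + (1620.61)²) = 3469.765 m.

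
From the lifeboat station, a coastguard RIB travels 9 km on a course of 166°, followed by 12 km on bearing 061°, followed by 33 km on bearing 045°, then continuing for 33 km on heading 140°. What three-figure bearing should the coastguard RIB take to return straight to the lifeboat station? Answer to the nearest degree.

Leg 1 (166°, 9 km): east 9 sin 166° = 2.18, north 9 cos 166° = -8.73
Leg 2 (061°, 12 km): east 12 sin 61° = 10.50, north 12 cos 61° = 5.82
Leg 3 (045°, 33 km): east 33 sin 45° = 23.33, north 33 cos 45° = 23.33
Leg 4 (140°, 33 km): east 33 sin 140° = 21.21, north 33 cos 140° = -25.28
Net displacement: 57.22 east, -4.86 north. Direction back to start is (-57.22, 4.86): bearing = atan2(-57.22, 4.86) mod 360° = 274.85° ≈ 275°.

275°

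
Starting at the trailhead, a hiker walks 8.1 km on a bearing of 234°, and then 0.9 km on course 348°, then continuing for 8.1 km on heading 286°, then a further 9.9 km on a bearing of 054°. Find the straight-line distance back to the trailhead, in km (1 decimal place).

7.7 km

Leg 1 (234°, 8.1 km): east 8.1 sin 234° = -6.55, north 8.1 cos 234° = -4.76
Leg 2 (348°, 0.9 km): east 0.9 sin 348° = -0.19, north 0.9 cos 348° = 0.88
Leg 3 (286°, 8.1 km): east 8.1 sin 286° = -7.79, north 8.1 cos 286° = 2.23
Leg 4 (054°, 9.9 km): east 9.9 sin 54° = 8.01, north 9.9 cos 54° = 5.82
Net: -6.52 east, 4.17 north. Distance = √((-6.52)² + (4.17)²) = 7.738 km.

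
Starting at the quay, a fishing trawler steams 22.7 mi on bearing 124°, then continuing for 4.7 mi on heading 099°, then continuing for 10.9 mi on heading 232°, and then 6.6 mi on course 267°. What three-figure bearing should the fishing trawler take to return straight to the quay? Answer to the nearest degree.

Leg 1 (124°, 22.7 mi): east 22.7 sin 124° = 18.82, north 22.7 cos 124° = -12.69
Leg 2 (099°, 4.7 mi): east 4.7 sin 99° = 4.64, north 4.7 cos 99° = -0.74
Leg 3 (232°, 10.9 mi): east 10.9 sin 232° = -8.59, north 10.9 cos 232° = -6.71
Leg 4 (267°, 6.6 mi): east 6.6 sin 267° = -6.59, north 6.6 cos 267° = -0.35
Net displacement: 8.28 east, -20.49 north. Direction back to start is (-8.28, 20.49): bearing = atan2(-8.28, 20.49) mod 360° = 337.99° ≈ 338°.

338°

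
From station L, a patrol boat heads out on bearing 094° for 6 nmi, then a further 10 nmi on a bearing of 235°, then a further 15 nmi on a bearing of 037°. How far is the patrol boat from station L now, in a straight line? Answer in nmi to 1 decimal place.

Leg 1 (094°, 6 nmi): east 6 sin 94° = 5.99, north 6 cos 94° = -0.42
Leg 2 (235°, 10 nmi): east 10 sin 235° = -8.19, north 10 cos 235° = -5.74
Leg 3 (037°, 15 nmi): east 15 sin 37° = 9.03, north 15 cos 37° = 11.98
Net: 6.82 east, 5.83 north. Distance = √((6.82)² + (5.83)²) = 8.970 nmi.

9.0 nmi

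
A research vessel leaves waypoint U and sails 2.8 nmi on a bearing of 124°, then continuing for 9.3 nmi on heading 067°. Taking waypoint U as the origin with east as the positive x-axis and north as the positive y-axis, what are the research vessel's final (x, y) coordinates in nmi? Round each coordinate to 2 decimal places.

Leg 1 (124°, 2.8 nmi): east 2.8 sin 124° = 2.32, north 2.8 cos 124° = -1.57
Leg 2 (067°, 9.3 nmi): east 9.3 sin 67° = 8.56, north 9.3 cos 67° = 3.63
Summing: 10.88 nmi east, 2.07 nmi north → (10.88, 2.07).

(10.88, 2.07)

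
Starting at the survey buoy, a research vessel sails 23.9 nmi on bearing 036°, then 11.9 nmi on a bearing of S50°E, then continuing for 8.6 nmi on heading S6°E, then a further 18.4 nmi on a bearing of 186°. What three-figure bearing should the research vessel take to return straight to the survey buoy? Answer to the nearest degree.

304°

Leg 1 (036°, 23.9 nmi): east 23.9 sin 36° = 14.05, north 23.9 cos 36° = 19.34
Leg 2 (S50°E, 11.9 nmi): east 11.9 sin 130° = 9.12, north 11.9 cos 130° = -7.65
Leg 3 (S6°E, 8.6 nmi): east 8.6 sin 174° = 0.90, north 8.6 cos 174° = -8.55
Leg 4 (186°, 18.4 nmi): east 18.4 sin 186° = -1.92, north 18.4 cos 186° = -18.30
Net displacement: 22.14 east, -15.17 north. Direction back to start is (-22.14, 15.17): bearing = atan2(-22.14, 15.17) mod 360° = 304.41° ≈ 304°.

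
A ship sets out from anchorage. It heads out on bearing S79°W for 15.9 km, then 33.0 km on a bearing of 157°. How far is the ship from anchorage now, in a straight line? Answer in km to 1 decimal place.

Leg 1 (S79°W, 15.9 km): east 15.9 sin 259° = -15.61, north 15.9 cos 259° = -3.03
Leg 2 (157°, 33.0 km): east 33.0 sin 157° = 12.89, north 33.0 cos 157° = -30.38
Net: -2.71 east, -33.41 north. Distance = √((-2.71)² + (-33.41)²) = 33.521 km.

33.5 km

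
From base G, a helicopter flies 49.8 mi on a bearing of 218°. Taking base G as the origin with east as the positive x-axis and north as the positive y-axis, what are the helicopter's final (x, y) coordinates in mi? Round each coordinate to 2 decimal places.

Leg 1 (218°, 49.8 mi): east 49.8 sin 218° = -30.66, north 49.8 cos 218° = -39.24
Summing: -30.66 mi east, -39.24 mi north → (-30.66, -39.24).

(-30.66, -39.24)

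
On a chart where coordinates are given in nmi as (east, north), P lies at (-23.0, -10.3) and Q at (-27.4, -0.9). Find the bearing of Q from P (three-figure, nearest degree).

Δeast = -27.4 − -23.0 = -4.40; Δnorth = -0.9 − -10.3 = 9.40.
Bearing = atan2(Δeast, Δnorth) mod 360° = 334.92° ≈ 335°.

335°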